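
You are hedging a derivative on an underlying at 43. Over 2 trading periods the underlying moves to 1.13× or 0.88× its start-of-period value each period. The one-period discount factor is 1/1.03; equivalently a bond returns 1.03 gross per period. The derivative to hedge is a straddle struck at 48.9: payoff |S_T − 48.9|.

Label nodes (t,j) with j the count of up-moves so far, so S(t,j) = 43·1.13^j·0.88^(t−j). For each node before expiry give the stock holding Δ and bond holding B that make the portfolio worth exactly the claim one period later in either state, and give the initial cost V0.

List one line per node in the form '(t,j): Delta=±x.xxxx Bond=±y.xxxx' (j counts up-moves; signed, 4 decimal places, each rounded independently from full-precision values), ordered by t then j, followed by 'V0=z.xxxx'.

(0,0): Delta=-0.3490 Bond=22.1771
(1,0): Delta=-1.0000 Bond=47.4757
(1,1): Delta=-0.0110 Bond=6.4202
V0=7.1695

Since d<R<u, set p* = (R−d)/(u−d) = 0.6000; price each node as the discounted p*-expectation of its children.
Payoff layer (t=2): V(2,0)=15.6008, V(2,1)=6.1408, V(2,2)=6.0067
Node (1,0) S=37.8400: V=(p*·6.1408+(1−p*)·15.6008)/1.03=9.6357; Δ=(6.1408−15.6008)/(42.7592−33.2992)=-1.0000; B=V−Δ·S=47.4757
Node (1,1) S=48.5900: V=(p*·6.0067+(1−p*)·6.1408)/1.03=5.8838; Δ=(6.0067−6.1408)/(54.9067−42.7592)=-0.0110; B=V−Δ·S=6.4202
Node (0,0) S=43.0000: V=(p*·5.8838+(1−p*)·9.6357)/1.03=7.1695; Δ=(5.8838−9.6357)/(48.5900−37.8400)=-0.3490; B=V−Δ·S=22.1771
Root portfolio cost Δ·43+B reproduces V0=7.1695.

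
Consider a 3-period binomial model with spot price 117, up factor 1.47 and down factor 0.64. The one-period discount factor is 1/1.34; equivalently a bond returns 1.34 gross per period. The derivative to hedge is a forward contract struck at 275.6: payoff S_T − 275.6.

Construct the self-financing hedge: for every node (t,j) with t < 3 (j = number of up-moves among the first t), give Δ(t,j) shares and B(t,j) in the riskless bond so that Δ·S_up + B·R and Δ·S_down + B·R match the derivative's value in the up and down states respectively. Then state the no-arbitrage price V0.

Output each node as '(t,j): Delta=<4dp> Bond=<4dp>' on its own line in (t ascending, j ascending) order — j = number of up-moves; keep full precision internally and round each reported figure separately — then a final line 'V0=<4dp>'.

No-arbitrage ⇒ martingale measure with p* = (R−d)/(u−d) = 0.8434.
Payoff layer (t=3): V(3,0)=-244.9292, V(3,1)=-205.1529, V(3,2)=-113.7918, V(3,3)=96.0532
(2,0): S=47.9232. Δ = (V_up−V_dn)/(S_up−S_dn) = (-205.1529−-244.9292)/(70.4471−30.6708) = 1.0000. V = [p*·-205.1529 + (1−p*)·-244.9292]/1.34 = -157.7484. B = V − Δ·S = -205.6716.
(2,1): S=110.0736. Δ = (V_up−V_dn)/(S_up−S_dn) = (-113.7918−-205.1529)/(161.8082−70.4471) = 1.0000. V = [p*·-113.7918 + (1−p*)·-205.1529]/1.34 = -95.5980. B = V − Δ·S = -205.6716.
(2,2): S=252.8253. Δ = (V_up−V_dn)/(S_up−S_dn) = (96.0532−-113.7918)/(371.6532−161.8082) = 1.0000. V = [p*·96.0532 + (1−p*)·-113.7918]/1.34 = 47.1537. B = V − Δ·S = -205.6716.
(1,0): S=74.8800. Δ = (V_up−V_dn)/(S_up−S_dn) = (-95.5980−-157.7484)/(110.0736−47.9232) = 1.0000. V = [p*·-95.5980 + (1−p*)·-157.7484]/1.34 = -78.6063. B = V − Δ·S = -153.4863.
(1,1): S=171.9900. Δ = (V_up−V_dn)/(S_up−S_dn) = (47.1537−-95.5980)/(252.8253−110.0736) = 1.0000. V = [p*·47.1537 + (1−p*)·-95.5980]/1.34 = 18.5037. B = V − Δ·S = -153.4863.
(0,0): S=117.0000. Δ = (V_up−V_dn)/(S_up−S_dn) = (18.5037−-78.6063)/(171.9900−74.8800) = 1.0000. V = [p*·18.5037 + (1−p*)·-78.6063]/1.34 = 2.4580. B = V − Δ·S = -114.5420.
The time-0 hedge costs 2.4580, which is the no-arbitrage price.

(0,0): Delta=1.0000 Bond=-114.5420
(1,0): Delta=1.0000 Bond=-153.4863
(1,1): Delta=1.0000 Bond=-153.4863
(2,0): Delta=1.0000 Bond=-205.6716
(2,1): Delta=1.0000 Bond=-205.6716
(2,2): Delta=1.0000 Bond=-205.6716
V0=2.4580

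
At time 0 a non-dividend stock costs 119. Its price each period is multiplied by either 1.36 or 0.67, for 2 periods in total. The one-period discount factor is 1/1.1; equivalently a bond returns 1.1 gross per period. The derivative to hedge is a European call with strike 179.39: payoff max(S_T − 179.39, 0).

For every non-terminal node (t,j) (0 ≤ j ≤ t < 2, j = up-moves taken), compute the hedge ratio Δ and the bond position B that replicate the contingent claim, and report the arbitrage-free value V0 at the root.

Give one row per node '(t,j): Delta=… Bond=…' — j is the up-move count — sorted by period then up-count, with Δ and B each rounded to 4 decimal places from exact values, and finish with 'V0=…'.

No-arbitrage ⇒ martingale measure with p* = (R−d)/(u−d) = 0.6232.
Terminal payoffs: V(2,0)=0.0000, V(2,1)=0.0000, V(2,2)=40.7124
  t=1,j=0: stock 79.7300 → up 108.4328 (V=0.0000), down 53.4191 (V=0.0000). Price 0.0000; hedge Δ=0.0000, bond B=0.0000.
  t=1,j=1: stock 161.8400 → up 220.1024 (V=40.7124), down 108.4328 (V=0.0000). Price 23.0650; hedge Δ=0.3646, bond B=-35.9385.
  t=0,j=0: stock 119.0000 → up 161.8400 (V=23.0650), down 79.7300 (V=0.0000). Price 13.0671; hedge Δ=0.2809, bond B=-20.3604.
Check: Δ(0,0)·S0 + B(0,0) = 13.0671 = V0.

(0,0): Delta=0.2809 Bond=-20.3604
(1,0): Delta=0.0000 Bond=0.0000
(1,1): Delta=0.3646 Bond=-35.9385
V0=13.0671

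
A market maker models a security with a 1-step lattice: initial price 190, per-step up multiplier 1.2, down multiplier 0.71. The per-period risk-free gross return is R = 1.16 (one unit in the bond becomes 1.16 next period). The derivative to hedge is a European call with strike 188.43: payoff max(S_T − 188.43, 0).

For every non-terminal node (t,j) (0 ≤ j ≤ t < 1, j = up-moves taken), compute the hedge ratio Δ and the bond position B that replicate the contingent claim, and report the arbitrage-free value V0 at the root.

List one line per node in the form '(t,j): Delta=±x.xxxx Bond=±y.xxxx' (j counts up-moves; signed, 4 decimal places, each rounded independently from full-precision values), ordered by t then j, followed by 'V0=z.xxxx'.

The replicating-portfolio and risk-neutral prices coincide; use p* = (1.16−0.71)/(1.2−0.71) = 0.9184 for the latter.
Terminal values V(1,·): V(1,0)=0.0000, V(1,1)=39.5700
  t=0,j=0: stock 190.0000 → up 228.0000 (V=39.5700), down 134.9000 (V=0.0000). Price 31.3274; hedge Δ=0.4250, bond B=-49.4277.
The time-0 hedge costs 31.3274, which is the no-arbitrage price.

(0,0): Delta=0.4250 Bond=-49.4277
V0=31.3274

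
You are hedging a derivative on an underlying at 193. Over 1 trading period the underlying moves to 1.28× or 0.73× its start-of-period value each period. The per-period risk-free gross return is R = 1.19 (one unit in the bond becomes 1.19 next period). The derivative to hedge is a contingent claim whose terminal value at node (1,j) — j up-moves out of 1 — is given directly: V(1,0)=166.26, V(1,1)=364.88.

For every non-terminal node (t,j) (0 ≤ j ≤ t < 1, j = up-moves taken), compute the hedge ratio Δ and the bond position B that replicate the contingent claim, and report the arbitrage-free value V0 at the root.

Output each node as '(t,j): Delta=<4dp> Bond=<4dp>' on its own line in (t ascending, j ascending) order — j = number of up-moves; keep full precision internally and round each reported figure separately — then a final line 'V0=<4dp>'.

(0,0): Delta=1.8711 Bond=-81.8176
V0=279.3097

Since d<R<u, set p* = (R−d)/(u−d) = 0.8364; price each node as the discounted p*-expectation of its children.
At expiry t=1: V(1,0)=166.2600, V(1,1)=364.8800
  t=0,j=0: stock 193.0000 → up 247.0400 (V=364.8800), down 140.8900 (V=166.2600). Price 279.3097; hedge Δ=1.8711, bond B=-81.8176.
Each (Δ,B) replicates both successor values, so the strategy is self-financing and V0 is arbitrage-free.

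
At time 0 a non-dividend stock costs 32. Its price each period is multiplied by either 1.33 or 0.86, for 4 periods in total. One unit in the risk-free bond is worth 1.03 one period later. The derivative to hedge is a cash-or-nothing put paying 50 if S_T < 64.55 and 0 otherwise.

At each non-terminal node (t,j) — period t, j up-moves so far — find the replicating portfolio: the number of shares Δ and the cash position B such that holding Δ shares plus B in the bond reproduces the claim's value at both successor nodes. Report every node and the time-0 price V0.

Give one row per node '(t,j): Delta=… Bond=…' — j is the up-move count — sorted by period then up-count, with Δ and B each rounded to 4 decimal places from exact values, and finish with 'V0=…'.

Since d<R<u, set p* = (R−d)/(u−d) = 0.3617; price each node as the discounted p*-expectation of its children.
Terminal payoffs: V(4,0)=50.0000, V(4,1)=50.0000, V(4,2)=50.0000, V(4,3)=0.0000, V(4,4)=0.0000
(3,0): S=20.3538. Δ = (V_up−V_dn)/(S_up−S_dn) = (50.0000−50.0000)/(27.0705−17.5043) = 0.0000. V = [p*·50.0000 + (1−p*)·50.0000]/1.03 = 48.5437. B = V − Δ·S = 48.5437.
(3,1): S=31.4774. Δ = (V_up−V_dn)/(S_up−S_dn) = (50.0000−50.0000)/(41.8649−27.0705) = 0.0000. V = [p*·50.0000 + (1−p*)·50.0000]/1.03 = 48.5437. B = V − Δ·S = 48.5437.
(3,2): S=48.6801. Δ = (V_up−V_dn)/(S_up−S_dn) = (0.0000−50.0000)/(64.7446−41.8649) = -2.1853. V = [p*·0.0000 + (1−p*)·50.0000]/1.03 = 30.9853. B = V − Δ·S = 137.3683.
(3,3): S=75.2844. Δ = (V_up−V_dn)/(S_up−S_dn) = (0.0000−0.0000)/(100.1282−64.7446) = 0.0000. V = [p*·0.0000 + (1−p*)·0.0000]/1.03 = 0.0000. B = V − Δ·S = 0.0000.
(2,0): S=23.6672. Δ = (V_up−V_dn)/(S_up−S_dn) = (48.5437−48.5437)/(31.4774−20.3538) = 0.0000. V = [p*·48.5437 + (1−p*)·48.5437]/1.03 = 47.1298. B = V − Δ·S = 47.1298.
(2,1): S=36.6016. Δ = (V_up−V_dn)/(S_up−S_dn) = (30.9853−48.5437)/(48.6801−31.4774) = -1.0207. V = [p*·30.9853 + (1−p*)·48.5437]/1.03 = 40.9639. B = V − Δ·S = 78.3221.
(2,2): S=56.6048. Δ = (V_up−V_dn)/(S_up−S_dn) = (0.0000−30.9853)/(75.2844−48.6801) = -1.1647. V = [p*·0.0000 + (1−p*)·30.9853]/1.03 = 19.2018. B = V − Δ·S = 85.1281.
(1,0): S=27.5200. Δ = (V_up−V_dn)/(S_up−S_dn) = (40.9639−47.1298)/(36.6016−23.6672) = -0.4767. V = [p*·40.9639 + (1−p*)·47.1298]/1.03 = 43.5918. B = V − Δ·S = 56.7108.
(1,1): S=42.5600. Δ = (V_up−V_dn)/(S_up−S_dn) = (19.2018−40.9639)/(56.6048−36.6016) = -1.0879. V = [p*·19.2018 + (1−p*)·40.9639]/1.03 = 32.1286. B = V − Δ·S = 78.4309.
(0,0): S=32.0000. Δ = (V_up−V_dn)/(S_up−S_dn) = (32.1286−43.5918)/(42.5600−27.5200) = -0.7622. V = [p*·32.1286 + (1−p*)·43.5918]/1.03 = 38.2967. B = V − Δ·S = 62.6864.
Check: Δ(0,0)·S0 + B(0,0) = 38.2967 = V0.

(0,0): Delta=-0.7622 Bond=62.6864
(1,0): Delta=-0.4767 Bond=56.7108
(1,1): Delta=-1.0879 Bond=78.4309
(2,0): Delta=0.0000 Bond=47.1298
(2,1): Delta=-1.0207 Bond=78.3221
(2,2): Delta=-1.1647 Bond=85.1281
(3,0): Delta=0.0000 Bond=48.5437
(3,1): Delta=0.0000 Bond=48.5437
(3,2): Delta=-2.1853 Bond=137.3683
(3,3): Delta=0.0000 Bond=0.0000
V0=38.2967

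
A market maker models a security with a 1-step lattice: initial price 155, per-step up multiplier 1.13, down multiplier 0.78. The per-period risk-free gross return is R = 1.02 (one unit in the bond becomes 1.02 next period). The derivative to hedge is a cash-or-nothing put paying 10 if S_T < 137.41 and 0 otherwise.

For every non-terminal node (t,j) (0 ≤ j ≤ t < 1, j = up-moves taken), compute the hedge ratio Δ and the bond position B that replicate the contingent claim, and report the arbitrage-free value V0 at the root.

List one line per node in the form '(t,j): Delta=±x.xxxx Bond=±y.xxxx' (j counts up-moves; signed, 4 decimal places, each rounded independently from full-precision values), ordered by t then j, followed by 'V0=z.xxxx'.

(0,0): Delta=-0.1843 Bond=31.6527
V0=3.0812

Since d<R<u, set p* = (R−d)/(u−d) = 0.6857; price each node as the discounted p*-expectation of its children.
Terminal payoffs: V(1,0)=10.0000, V(1,1)=0.0000
(0,0): S=155.0000. Δ = (V_up−V_dn)/(S_up−S_dn) = (0.0000−10.0000)/(175.1500−120.9000) = -0.1843. V = [p*·0.0000 + (1−p*)·10.0000]/1.02 = 3.0812. B = V − Δ·S = 31.6527.
Self-financing check: at every node Δ·S+B equals the discounted successor values.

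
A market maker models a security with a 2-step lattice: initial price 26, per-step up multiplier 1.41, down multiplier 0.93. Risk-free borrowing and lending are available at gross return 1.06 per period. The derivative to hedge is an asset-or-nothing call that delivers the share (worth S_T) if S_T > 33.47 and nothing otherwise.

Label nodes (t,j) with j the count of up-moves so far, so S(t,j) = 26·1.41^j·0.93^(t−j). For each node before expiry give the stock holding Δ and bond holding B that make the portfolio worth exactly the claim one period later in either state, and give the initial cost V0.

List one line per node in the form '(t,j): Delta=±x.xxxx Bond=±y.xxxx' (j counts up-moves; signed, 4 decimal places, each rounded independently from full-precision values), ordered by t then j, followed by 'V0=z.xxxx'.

(0,0): Delta=2.2395 Bond=-42.8679
(1,0): Delta=2.9375 Bond=-62.3177
(1,1): Delta=1.0000 Bond=0.0000
V0=15.3590

Under the risk-neutral measure, an up-move has probability p* = (R−d)/(u−d) = 0.2708 and values discount at R = 1.06.
Payoff layer (t=2): V(2,0)=0.0000, V(2,1)=34.0938, V(2,2)=51.6906
Node (1,0) S=24.1800: V=(p*·34.0938+(1−p*)·0.0000)/1.06=8.7111; Δ=(34.0938−0.0000)/(34.0938−22.4874)=2.9375; B=V−Δ·S=-62.3177
Node (1,1) S=36.6600: V=(p*·51.6906+(1−p*)·34.0938)/1.06=36.6600; Δ=(51.6906−34.0938)/(51.6906−34.0938)=1.0000; B=V−Δ·S=0.0000
Node (0,0) S=26.0000: V=(p*·36.6600+(1−p*)·8.7111)/1.06=15.3590; Δ=(36.6600−8.7111)/(36.6600−24.1800)=2.2395; B=V−Δ·S=-42.8679
Self-financing check: at every node Δ·S+B equals the discounted successor values.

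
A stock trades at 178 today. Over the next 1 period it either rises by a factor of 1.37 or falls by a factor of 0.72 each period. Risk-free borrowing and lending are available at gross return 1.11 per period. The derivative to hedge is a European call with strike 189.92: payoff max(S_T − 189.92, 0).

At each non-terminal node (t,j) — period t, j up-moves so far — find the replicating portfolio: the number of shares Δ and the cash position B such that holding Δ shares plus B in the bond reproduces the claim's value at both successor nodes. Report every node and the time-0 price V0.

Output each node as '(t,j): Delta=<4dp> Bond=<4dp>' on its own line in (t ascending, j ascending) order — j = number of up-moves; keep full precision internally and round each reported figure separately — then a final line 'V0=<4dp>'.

Risk-neutral probability p* = (R−d)/(u−d) = (1.11−0.72)/(1.37−0.72) = 0.6000.
Terminal payoffs: V(1,0)=0.0000, V(1,1)=53.9400
Node (0,0) S=178.0000: V=(p*·53.9400+(1−p*)·0.0000)/1.11=29.1568; Δ=(53.9400−0.0000)/(243.8600−128.1600)=0.4662; B=V−Δ·S=-53.8279
Self-financing check: at every node Δ·S+B equals the discounted successor values.

(0,0): Delta=0.4662 Bond=-53.8279
V0=29.1568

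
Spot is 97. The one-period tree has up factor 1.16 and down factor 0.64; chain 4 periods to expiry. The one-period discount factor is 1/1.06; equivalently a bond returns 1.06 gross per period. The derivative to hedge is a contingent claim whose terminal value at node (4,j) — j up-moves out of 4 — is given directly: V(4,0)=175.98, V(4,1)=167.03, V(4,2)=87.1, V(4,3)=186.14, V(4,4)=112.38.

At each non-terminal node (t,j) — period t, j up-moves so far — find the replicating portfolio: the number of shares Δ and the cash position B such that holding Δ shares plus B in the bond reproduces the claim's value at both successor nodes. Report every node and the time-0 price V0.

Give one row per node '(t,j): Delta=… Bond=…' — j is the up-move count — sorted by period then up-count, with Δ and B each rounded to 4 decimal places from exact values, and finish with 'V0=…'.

(0,0): Delta=-0.1468 Bond=125.0958
(1,0): Delta=1.0876 Bond=55.9729
(1,1): Delta=-0.3089 Bond=150.8464
(2,0): Delta=-3.0265 Bond=222.7897
(2,1): Delta=1.6280 Bond=20.4125
(2,2): Delta=-0.5633 Bond=193.1078
(3,0): Delta=-0.6769 Bond=176.4107
(3,1): Delta=-3.3352 Bond=250.3824
(3,2): Delta=2.2800 Bond=-32.8258
(3,3): Delta=-0.9369 Bond=261.2467
V0=110.8610

The replicating-portfolio and risk-neutral prices coincide; use p* = (1.06−0.64)/(1.16−0.64) = 0.8077 for the latter.
Payoff layer (t=4): V(4,0)=175.9800, V(4,1)=167.0300, V(4,2)=87.1000, V(4,3)=186.1400, V(4,4)=112.3800
Node (3,0) S=25.4280: V=(p*·167.0300+(1−p*)·175.9800)/1.06=159.1992; Δ=(167.0300−175.9800)/(29.4964−16.2739)=-0.6769; B=V−Δ·S=176.4107
Node (3,1) S=46.0882: V=(p*·87.1000+(1−p*)·167.0300)/1.06=96.6709; Δ=(87.1000−167.0300)/(53.4623−29.4964)=-3.3352; B=V−Δ·S=250.3824
Node (3,2) S=83.5348: V=(p*·186.1400+(1−p*)·87.1000)/1.06=157.6357; Δ=(186.1400−87.1000)/(96.9004−53.4623)=2.2800; B=V−Δ·S=-32.8258
Node (3,3) S=151.4069: V=(p*·112.3800+(1−p*)·186.1400)/1.06=119.4006; Δ=(112.3800−186.1400)/(175.6320−96.9004)=-0.9369; B=V−Δ·S=261.2467
Node (2,0) S=39.7312: V=(p*·96.6709+(1−p*)·159.1992)/1.06=102.5430; Δ=(96.6709−159.1992)/(46.0882−25.4280)=-3.0265; B=V−Δ·S=222.7897
Node (2,1) S=72.0128: V=(p*·157.6357+(1−p*)·96.6709)/1.06=137.6526; Δ=(157.6357−96.6709)/(83.5348−46.0882)=1.6280; B=V−Δ·S=20.4125
Node (2,2) S=130.5232: V=(p*·119.4006+(1−p*)·157.6357)/1.06=119.5788; Δ=(119.4006−157.6357)/(151.4069−83.5348)=-0.5633; B=V−Δ·S=193.1078
Node (1,0) S=62.0800: V=(p*·137.6526+(1−p*)·102.5430)/1.06=123.4912; Δ=(137.6526−102.5430)/(72.0128−39.7312)=1.0876; B=V−Δ·S=55.9729
Node (1,1) S=112.5200: V=(p*·119.5788+(1−p*)·137.6526)/1.06=116.0891; Δ=(119.5788−137.6526)/(130.5232−72.0128)=-0.3089; B=V−Δ·S=150.8464
Node (0,0) S=97.0000: V=(p*·116.0891+(1−p*)·123.4912)/1.06=110.8610; Δ=(116.0891−123.4912)/(112.5200−62.0800)=-0.1468; B=V−Δ·S=125.0958
The time-0 hedge costs 110.8610, which is the no-arbitrage price.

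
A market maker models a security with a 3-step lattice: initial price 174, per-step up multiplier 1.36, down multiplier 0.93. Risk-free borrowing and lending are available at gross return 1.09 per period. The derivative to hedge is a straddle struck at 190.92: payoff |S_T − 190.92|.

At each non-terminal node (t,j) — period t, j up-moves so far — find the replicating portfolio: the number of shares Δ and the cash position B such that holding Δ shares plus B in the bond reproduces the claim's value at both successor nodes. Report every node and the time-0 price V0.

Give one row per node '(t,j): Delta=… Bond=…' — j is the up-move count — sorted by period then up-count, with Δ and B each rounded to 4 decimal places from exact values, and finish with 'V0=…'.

(0,0): Delta=0.5479 Bond=-49.2828
(1,0): Delta=0.1562 Bond=9.6745
(1,1): Delta=1.0000 Bond=-160.6935
(2,0): Delta=-0.5750 Bond=120.5904
(2,1): Delta=1.0000 Bond=-175.1560
(2,2): Delta=1.0000 Bond=-175.1560
V0=46.0589

Risk-neutral probability p* = (R−d)/(u−d) = (1.09−0.93)/(1.36−0.93) = 0.3721.
Terminal values V(3,·): V(3,0)=50.9619, V(3,1)=13.7499, V(3,2)=108.3823, V(3,3)=246.7693
  t=2,j=0: stock 150.4926 → up 204.6699 (V=13.7499), down 139.9581 (V=50.9619). Price 34.0510; hedge Δ=-0.5750, bond B=120.5904.
  t=2,j=1: stock 220.0752 → up 299.3023 (V=108.3823), down 204.6699 (V=13.7499). Price 44.9192; hedge Δ=1.0000, bond B=-175.1560.
  t=2,j=2: stock 321.8304 → up 437.6893 (V=246.7693), down 299.3023 (V=108.3823). Price 146.6744; hedge Δ=1.0000, bond B=-175.1560.
  t=1,j=0: stock 161.8200 → up 220.0752 (V=44.9192), down 150.4926 (V=34.0510). Price 34.9495; hedge Δ=0.1562, bond B=9.6745.
  t=1,j=1: stock 236.6400 → up 321.8304 (V=146.6744), down 220.0752 (V=44.9192). Price 75.9465; hedge Δ=1.0000, bond B=-160.6935.
  t=0,j=0: stock 174.0000 → up 236.6400 (V=75.9465), down 161.8200 (V=34.9495). Price 46.0589; hedge Δ=0.5479, bond B=-49.2828.
Root portfolio cost Δ·174+B reproduces V0=46.0589.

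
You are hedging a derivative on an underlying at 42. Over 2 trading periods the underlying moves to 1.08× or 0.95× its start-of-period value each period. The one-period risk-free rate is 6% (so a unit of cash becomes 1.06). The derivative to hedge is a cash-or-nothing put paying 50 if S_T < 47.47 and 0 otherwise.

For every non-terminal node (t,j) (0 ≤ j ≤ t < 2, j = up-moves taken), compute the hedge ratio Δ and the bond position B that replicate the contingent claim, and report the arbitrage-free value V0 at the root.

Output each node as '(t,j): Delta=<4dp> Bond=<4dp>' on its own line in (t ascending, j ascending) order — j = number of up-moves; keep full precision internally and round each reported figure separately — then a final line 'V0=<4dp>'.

Since d<R<u, set p* = (R−d)/(u−d) = 0.8462; price each node as the discounted p*-expectation of its children.
Terminal payoffs: V(2,0)=50.0000, V(2,1)=50.0000, V(2,2)=0.0000
(1,0): S=39.9000. Δ = (V_up−V_dn)/(S_up−S_dn) = (50.0000−50.0000)/(43.0920−37.9050) = 0.0000. V = [p*·50.0000 + (1−p*)·50.0000]/1.06 = 47.1698. B = V − Δ·S = 47.1698.
(1,1): S=45.3600. Δ = (V_up−V_dn)/(S_up−S_dn) = (0.0000−50.0000)/(48.9888−43.0920) = -8.4792. V = [p*·0.0000 + (1−p*)·50.0000]/1.06 = 7.2569. B = V − Δ·S = 391.8723.
(0,0): S=42.0000. Δ = (V_up−V_dn)/(S_up−S_dn) = (7.2569−47.1698)/(45.3600−39.9000) = -7.3101. V = [p*·7.2569 + (1−p*)·47.1698]/1.06 = 12.6390. B = V − Δ·S = 319.6614.
Root portfolio cost Δ·42+B reproduces V0=12.6390.

(0,0): Delta=-7.3101 Bond=319.6614
(1,0): Delta=0.0000 Bond=47.1698
(1,1): Delta=-8.4792 Bond=391.8723
V0=12.6390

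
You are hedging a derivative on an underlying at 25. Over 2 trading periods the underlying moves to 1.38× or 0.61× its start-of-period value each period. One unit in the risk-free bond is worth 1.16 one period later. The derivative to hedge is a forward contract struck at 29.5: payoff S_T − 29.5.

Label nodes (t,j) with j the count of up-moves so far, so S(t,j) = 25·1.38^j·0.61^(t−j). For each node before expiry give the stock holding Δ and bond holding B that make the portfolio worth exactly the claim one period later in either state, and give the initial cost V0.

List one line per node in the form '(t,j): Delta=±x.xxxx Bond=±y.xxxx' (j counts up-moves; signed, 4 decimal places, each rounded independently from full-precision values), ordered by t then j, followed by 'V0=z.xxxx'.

No-arbitrage ⇒ martingale measure with p* = (R−d)/(u−d) = 0.7143.
Payoff layer (t=2): V(2,0)=-20.1975, V(2,1)=-8.4550, V(2,2)=18.1100
  t=1,j=0: stock 15.2500 → up 21.0450 (V=-8.4550), down 9.3025 (V=-20.1975). Price -10.1810; hedge Δ=1.0000, bond B=-25.4310.
  t=1,j=1: stock 34.5000 → up 47.6100 (V=18.1100), down 21.0450 (V=-8.4550). Price 9.0690; hedge Δ=1.0000, bond B=-25.4310.
  t=0,j=0: stock 25.0000 → up 34.5000 (V=9.0690), down 15.2500 (V=-10.1810). Price 3.0767; hedge Δ=1.0000, bond B=-21.9233.
The time-0 hedge costs 3.0767, which is the no-arbitrage price.

(0,0): Delta=1.0000 Bond=-21.9233
(1,0): Delta=1.0000 Bond=-25.4310
(1,1): Delta=1.0000 Bond=-25.4310
V0=3.0767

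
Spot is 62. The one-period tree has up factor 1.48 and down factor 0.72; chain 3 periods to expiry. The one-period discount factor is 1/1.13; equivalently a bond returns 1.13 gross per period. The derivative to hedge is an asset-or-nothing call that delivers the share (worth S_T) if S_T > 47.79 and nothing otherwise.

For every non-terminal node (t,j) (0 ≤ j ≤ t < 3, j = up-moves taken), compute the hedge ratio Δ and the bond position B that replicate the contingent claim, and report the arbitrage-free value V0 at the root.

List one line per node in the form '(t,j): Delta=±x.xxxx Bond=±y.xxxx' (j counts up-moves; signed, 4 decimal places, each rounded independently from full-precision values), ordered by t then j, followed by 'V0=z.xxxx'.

(0,0): Delta=1.3067 Bond=-31.8996
(1,0): Delta=1.3759 Bond=-39.1363
(1,1): Delta=1.2780 Bond=-33.4090
(2,0): Delta=0.0000 Bond=0.0000
(2,1): Delta=1.9474 Bond=-81.9763
(2,2): Delta=1.0000 Bond=0.0000
V0=49.1178

No-arbitrage ⇒ martingale measure with p* = (R−d)/(u−d) = 0.5395.
Terminal payoffs: V(3,0)=0.0000, V(3,1)=0.0000, V(3,2)=97.7795, V(3,3)=200.9911
(2,0): S=32.1408. Δ = (V_up−V_dn)/(S_up−S_dn) = (0.0000−0.0000)/(47.5684−23.1414) = 0.0000. V = [p*·0.0000 + (1−p*)·0.0000]/1.13 = 0.0000. B = V − Δ·S = 0.0000.
(2,1): S=66.0672. Δ = (V_up−V_dn)/(S_up−S_dn) = (97.7795−0.0000)/(97.7795−47.5684) = 1.9474. V = [p*·97.7795 + (1−p*)·0.0000]/1.13 = 46.6809. B = V − Δ·S = -81.9763.
(2,2): S=135.8048. Δ = (V_up−V_dn)/(S_up−S_dn) = (200.9911−97.7795)/(200.9911−97.7795) = 1.0000. V = [p*·200.9911 + (1−p*)·97.7795]/1.13 = 135.8048. B = V − Δ·S = 0.0000.
(1,0): S=44.6400. Δ = (V_up−V_dn)/(S_up−S_dn) = (46.6809−0.0000)/(66.0672−32.1408) = 1.3759. V = [p*·46.6809 + (1−p*)·0.0000]/1.13 = 22.2860. B = V − Δ·S = -39.1363.
(1,1): S=91.7600. Δ = (V_up−V_dn)/(S_up−S_dn) = (135.8048−46.6809)/(135.8048−66.0672) = 1.2780. V = [p*·135.8048 + (1−p*)·46.6809]/1.13 = 83.8592. B = V − Δ·S = -33.4090.
(0,0): S=62.0000. Δ = (V_up−V_dn)/(S_up−S_dn) = (83.8592−22.2860)/(91.7600−44.6400) = 1.3067. V = [p*·83.8592 + (1−p*)·22.2860]/1.13 = 49.1178. B = V − Δ·S = -31.8996.
Root portfolio cost Δ·62+B reproduces V0=49.1178.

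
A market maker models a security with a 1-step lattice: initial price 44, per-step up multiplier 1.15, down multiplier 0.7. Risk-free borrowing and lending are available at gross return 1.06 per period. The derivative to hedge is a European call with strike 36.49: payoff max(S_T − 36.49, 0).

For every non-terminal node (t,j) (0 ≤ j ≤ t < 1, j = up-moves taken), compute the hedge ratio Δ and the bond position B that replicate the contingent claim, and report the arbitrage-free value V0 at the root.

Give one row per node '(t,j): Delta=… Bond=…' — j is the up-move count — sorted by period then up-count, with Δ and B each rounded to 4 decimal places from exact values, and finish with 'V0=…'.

Since d<R<u, set p* = (R−d)/(u−d) = 0.8000; price each node as the discounted p*-expectation of its children.
Terminal payoffs: V(1,0)=0.0000, V(1,1)=14.1100
Node (0,0) S=44.0000: V=(p*·14.1100+(1−p*)·0.0000)/1.06=10.6491; Δ=(14.1100−0.0000)/(50.6000−30.8000)=0.7126; B=V−Δ·S=-20.7065
The time-0 hedge costs 10.6491, which is the no-arbitrage price.

(0,0): Delta=0.7126 Bond=-20.7065
V0=10.6491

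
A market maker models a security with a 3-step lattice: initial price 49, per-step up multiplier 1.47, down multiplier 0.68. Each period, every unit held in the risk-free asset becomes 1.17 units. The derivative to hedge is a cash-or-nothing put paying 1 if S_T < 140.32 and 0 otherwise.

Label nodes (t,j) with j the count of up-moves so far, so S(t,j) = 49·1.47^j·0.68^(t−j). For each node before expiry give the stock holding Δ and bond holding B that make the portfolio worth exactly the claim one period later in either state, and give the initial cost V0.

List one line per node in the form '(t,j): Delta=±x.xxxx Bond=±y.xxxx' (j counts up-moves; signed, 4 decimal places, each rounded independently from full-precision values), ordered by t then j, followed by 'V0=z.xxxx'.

(0,0): Delta=-0.0073 Bond=0.8311
(1,0): Delta=0.0000 Bond=0.7305
(1,1): Delta=-0.0093 Bond=1.1205
(2,0): Delta=0.0000 Bond=0.8547
(2,1): Delta=0.0000 Bond=0.8547
(2,2): Delta=-0.0120 Bond=1.5904
V0=0.4754

Risk-neutral probability p* = (R−d)/(u−d) = (1.17−0.68)/(1.47−0.68) = 0.6203.
At expiry t=3: V(3,0)=1.0000, V(3,1)=1.0000, V(3,2)=1.0000, V(3,3)=0.0000
Node (2,0) S=22.6576: V=(p*·1.0000+(1−p*)·1.0000)/1.17=0.8547; Δ=(1.0000−1.0000)/(33.3067−15.4072)=0.0000; B=V−Δ·S=0.8547
Node (2,1) S=48.9804: V=(p*·1.0000+(1−p*)·1.0000)/1.17=0.8547; Δ=(1.0000−1.0000)/(72.0012−33.3067)=0.0000; B=V−Δ·S=0.8547
Node (2,2) S=105.8841: V=(p*·0.0000+(1−p*)·1.0000)/1.17=0.3246; Δ=(0.0000−1.0000)/(155.6496−72.0012)=-0.0120; B=V−Δ·S=1.5904
Node (1,0) S=33.3200: V=(p*·0.8547+(1−p*)·0.8547)/1.17=0.7305; Δ=(0.8547−0.8547)/(48.9804−22.6576)=0.0000; B=V−Δ·S=0.7305
Node (1,1) S=72.0300: V=(p*·0.3246+(1−p*)·0.8547)/1.17=0.4495; Δ=(0.3246−0.8547)/(105.8841−48.9804)=-0.0093; B=V−Δ·S=1.1205
Node (0,0) S=49.0000: V=(p*·0.4495+(1−p*)·0.7305)/1.17=0.4754; Δ=(0.4495−0.7305)/(72.0300−33.3200)=-0.0073; B=V−Δ·S=0.8311
Check: Δ(0,0)·S0 + B(0,0) = 0.4754 = V0.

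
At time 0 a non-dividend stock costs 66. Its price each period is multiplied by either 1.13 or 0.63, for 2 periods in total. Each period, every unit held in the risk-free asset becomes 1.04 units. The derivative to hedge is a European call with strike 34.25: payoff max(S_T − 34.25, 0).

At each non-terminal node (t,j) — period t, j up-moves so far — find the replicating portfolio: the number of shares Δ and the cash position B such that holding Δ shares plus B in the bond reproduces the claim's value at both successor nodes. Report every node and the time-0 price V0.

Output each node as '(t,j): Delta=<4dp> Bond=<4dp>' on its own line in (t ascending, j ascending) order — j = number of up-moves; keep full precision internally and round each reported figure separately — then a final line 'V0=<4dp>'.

(0,0): Delta=0.9578 Bond=-28.6366
(1,0): Delta=0.6126 Bond=-15.4294
(1,1): Delta=1.0000 Bond=-32.9327
V0=34.5752

Since d<R<u, set p* = (R−d)/(u−d) = 0.8200; price each node as the discounted p*-expectation of its children.
Payoff layer (t=2): V(2,0)=0.0000, V(2,1)=12.7354, V(2,2)=50.0254
Node (1,0) S=41.5800: V=(p*·12.7354+(1−p*)·0.0000)/1.04=10.0414; Δ=(12.7354−0.0000)/(46.9854−26.1954)=0.6126; B=V−Δ·S=-15.4294
Node (1,1) S=74.5800: V=(p*·50.0254+(1−p*)·12.7354)/1.04=41.6473; Δ=(50.0254−12.7354)/(84.2754−46.9854)=1.0000; B=V−Δ·S=-32.9327
Node (0,0) S=66.0000: V=(p*·41.6473+(1−p*)·10.0414)/1.04=34.5752; Δ=(41.6473−10.0414)/(74.5800−41.5800)=0.9578; B=V−Δ·S=-28.6366
The time-0 hedge costs 34.5752, which is the no-arbitrage price.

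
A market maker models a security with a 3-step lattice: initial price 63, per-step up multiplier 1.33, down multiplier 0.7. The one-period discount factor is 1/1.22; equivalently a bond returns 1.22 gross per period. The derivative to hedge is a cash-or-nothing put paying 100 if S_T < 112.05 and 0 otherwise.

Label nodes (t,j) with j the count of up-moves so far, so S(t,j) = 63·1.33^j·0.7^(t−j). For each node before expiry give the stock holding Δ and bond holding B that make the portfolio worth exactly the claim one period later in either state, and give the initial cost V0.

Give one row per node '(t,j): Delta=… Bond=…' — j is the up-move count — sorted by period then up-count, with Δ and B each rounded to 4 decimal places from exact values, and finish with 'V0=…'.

(0,0): Delta=-1.1533 Bond=96.7580
(1,0): Delta=0.0000 Bond=67.1862
(1,1): Delta=-1.2817 Bond=128.8033
(2,0): Delta=0.0000 Bond=81.9672
(2,1): Delta=0.0000 Bond=81.9672
(2,2): Delta=-1.4243 Bond=173.0419
V0=24.1030

Risk-neutral probability p* = (R−d)/(u−d) = (1.22−0.7)/(1.33−0.7) = 0.8254.
Terminal payoffs: V(3,0)=100.0000, V(3,1)=100.0000, V(3,2)=100.0000, V(3,3)=0.0000
Node (2,0) S=30.8700: V=(p*·100.0000+(1−p*)·100.0000)/1.22=81.9672; Δ=(100.0000−100.0000)/(41.0571−21.6090)=0.0000; B=V−Δ·S=81.9672
Node (2,1) S=58.6530: V=(p*·100.0000+(1−p*)·100.0000)/1.22=81.9672; Δ=(100.0000−100.0000)/(78.0085−41.0571)=0.0000; B=V−Δ·S=81.9672
Node (2,2) S=111.4407: V=(p*·0.0000+(1−p*)·100.0000)/1.22=14.3117; Δ=(0.0000−100.0000)/(148.2161−78.0085)=-1.4243; B=V−Δ·S=173.0419
Node (1,0) S=44.1000: V=(p*·81.9672+(1−p*)·81.9672)/1.22=67.1862; Δ=(81.9672−81.9672)/(58.6530−30.8700)=0.0000; B=V−Δ·S=67.1862
Node (1,1) S=83.7900: V=(p*·14.3117+(1−p*)·81.9672)/1.22=21.4136; Δ=(14.3117−81.9672)/(111.4407−58.6530)=-1.2817; B=V−Δ·S=128.8033
Node (0,0) S=63.0000: V=(p*·21.4136+(1−p*)·67.1862)/1.22=24.1030; Δ=(21.4136−67.1862)/(83.7900−44.1000)=-1.1533; B=V−Δ·S=96.7580
Check: Δ(0,0)·S0 + B(0,0) = 24.1030 = V0.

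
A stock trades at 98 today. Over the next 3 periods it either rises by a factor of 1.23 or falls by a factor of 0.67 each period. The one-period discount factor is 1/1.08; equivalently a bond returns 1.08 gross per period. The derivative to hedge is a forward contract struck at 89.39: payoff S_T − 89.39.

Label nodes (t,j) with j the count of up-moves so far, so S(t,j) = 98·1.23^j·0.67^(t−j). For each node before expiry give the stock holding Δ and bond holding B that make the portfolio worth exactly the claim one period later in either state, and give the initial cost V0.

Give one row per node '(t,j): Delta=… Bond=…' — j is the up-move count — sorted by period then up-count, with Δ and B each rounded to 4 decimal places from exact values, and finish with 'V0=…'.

(0,0): Delta=1.0000 Bond=-70.9607
(1,0): Delta=1.0000 Bond=-76.6375
(1,1): Delta=1.0000 Bond=-76.6375
(2,0): Delta=1.0000 Bond=-82.7685
(2,1): Delta=1.0000 Bond=-82.7685
(2,2): Delta=1.0000 Bond=-82.7685
V0=27.0393

Under the risk-neutral measure, an up-move has probability p* = (R−d)/(u−d) = 0.7321 and values discount at R = 1.08.
Terminal payoffs: V(3,0)=-59.9152, V(3,1)=-35.2796, V(3,2)=9.9470, V(3,3)=92.9750
Node (2,0) S=43.9922: V=(p*·-35.2796+(1−p*)·-59.9152)/1.08=-38.7763; Δ=(-35.2796−-59.9152)/(54.1104−29.4748)=1.0000; B=V−Δ·S=-82.7685
Node (2,1) S=80.7618: V=(p*·9.9470+(1−p*)·-35.2796)/1.08=-2.0067; Δ=(9.9470−-35.2796)/(99.3370−54.1104)=1.0000; B=V−Δ·S=-82.7685
Node (2,2) S=148.2642: V=(p*·92.9750+(1−p*)·9.9470)/1.08=65.4957; Δ=(92.9750−9.9470)/(182.3650−99.3370)=1.0000; B=V−Δ·S=-82.7685
Node (1,0) S=65.6600: V=(p*·-2.0067+(1−p*)·-38.7763)/1.08=-10.9775; Δ=(-2.0067−-38.7763)/(80.7618−43.9922)=1.0000; B=V−Δ·S=-76.6375
Node (1,1) S=120.5400: V=(p*·65.4957+(1−p*)·-2.0067)/1.08=43.9025; Δ=(65.4957−-2.0067)/(148.2642−80.7618)=1.0000; B=V−Δ·S=-76.6375
Node (0,0) S=98.0000: V=(p*·43.9025+(1−p*)·-10.9775)/1.08=27.0393; Δ=(43.9025−-10.9775)/(120.5400−65.6600)=1.0000; B=V−Δ·S=-70.9607
The time-0 hedge costs 27.0393, which is the no-arbitrage price.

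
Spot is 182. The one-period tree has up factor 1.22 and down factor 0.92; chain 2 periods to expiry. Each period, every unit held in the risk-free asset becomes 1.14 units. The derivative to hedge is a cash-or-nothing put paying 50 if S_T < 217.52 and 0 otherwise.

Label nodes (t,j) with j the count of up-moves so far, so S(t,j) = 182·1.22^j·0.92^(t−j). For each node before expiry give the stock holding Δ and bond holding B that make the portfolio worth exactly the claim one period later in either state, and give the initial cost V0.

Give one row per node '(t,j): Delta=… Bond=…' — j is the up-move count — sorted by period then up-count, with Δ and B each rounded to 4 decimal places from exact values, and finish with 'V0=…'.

(0,0): Delta=-0.5891 Bond=124.9957
(1,0): Delta=0.0000 Bond=43.8596
(1,1): Delta=-0.7506 Bond=178.3626
V0=17.7832

Under the risk-neutral measure, an up-move has probability p* = (R−d)/(u−d) = 0.7333 and values discount at R = 1.14.
At expiry t=2: V(2,0)=50.0000, V(2,1)=50.0000, V(2,2)=0.0000
Node (1,0) S=167.4400: V=(p*·50.0000+(1−p*)·50.0000)/1.14=43.8596; Δ=(50.0000−50.0000)/(204.2768−154.0448)=0.0000; B=V−Δ·S=43.8596
Node (1,1) S=222.0400: V=(p*·0.0000+(1−p*)·50.0000)/1.14=11.6959; Δ=(0.0000−50.0000)/(270.8888−204.2768)=-0.7506; B=V−Δ·S=178.3626
Node (0,0) S=182.0000: V=(p*·11.6959+(1−p*)·43.8596)/1.14=17.7832; Δ=(11.6959−43.8596)/(222.0400−167.4400)=-0.5891; B=V−Δ·S=124.9957
Root portfolio cost Δ·182+B reproduces V0=17.7832.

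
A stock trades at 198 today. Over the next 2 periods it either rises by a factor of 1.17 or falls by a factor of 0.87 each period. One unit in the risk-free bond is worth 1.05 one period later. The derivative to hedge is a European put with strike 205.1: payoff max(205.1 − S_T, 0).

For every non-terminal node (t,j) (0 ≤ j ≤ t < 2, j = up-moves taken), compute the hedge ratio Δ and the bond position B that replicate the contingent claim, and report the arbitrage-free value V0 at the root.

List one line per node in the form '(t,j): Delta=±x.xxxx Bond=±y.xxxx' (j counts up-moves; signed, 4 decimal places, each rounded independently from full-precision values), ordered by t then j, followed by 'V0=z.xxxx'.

The replicating-portfolio and risk-neutral prices coincide; use p* = (1.05−0.87)/(1.17−0.87) = 0.6000 for the latter.
Payoff layer (t=2): V(2,0)=55.2338, V(2,1)=3.5558, V(2,2)=0.0000
(1,0): S=172.2600. Δ = (V_up−V_dn)/(S_up−S_dn) = (3.5558−55.2338)/(201.5442−149.8662) = -1.0000. V = [p*·3.5558 + (1−p*)·55.2338]/1.05 = 23.0733. B = V − Δ·S = 195.3333.
(1,1): S=231.6600. Δ = (V_up−V_dn)/(S_up−S_dn) = (0.0000−3.5558)/(271.0422−201.5442) = -0.0512. V = [p*·0.0000 + (1−p*)·3.5558]/1.05 = 1.3546. B = V − Δ·S = 13.2073.
(0,0): S=198.0000. Δ = (V_up−V_dn)/(S_up−S_dn) = (1.3546−23.0733)/(231.6600−172.2600) = -0.3656. V = [p*·1.3546 + (1−p*)·23.0733]/1.05 = 9.5639. B = V − Δ·S = 81.9597.
Self-financing check: at every node Δ·S+B equals the discounted successor values.

(0,0): Delta=-0.3656 Bond=81.9597
(1,0): Delta=-1.0000 Bond=195.3333
(1,1): Delta=-0.0512 Bond=13.2073
V0=9.5639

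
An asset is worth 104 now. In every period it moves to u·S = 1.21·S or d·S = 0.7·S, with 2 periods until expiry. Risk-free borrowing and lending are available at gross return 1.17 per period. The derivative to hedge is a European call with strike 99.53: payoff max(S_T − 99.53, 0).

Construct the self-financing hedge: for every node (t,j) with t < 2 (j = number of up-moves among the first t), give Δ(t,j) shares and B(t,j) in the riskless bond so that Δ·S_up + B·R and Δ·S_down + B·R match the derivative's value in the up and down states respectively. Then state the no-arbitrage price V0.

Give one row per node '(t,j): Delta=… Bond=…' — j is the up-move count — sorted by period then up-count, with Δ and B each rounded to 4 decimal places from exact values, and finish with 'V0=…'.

(0,0): Delta=0.7832 Bond=-48.7298
(1,0): Delta=0.0000 Bond=0.0000
(1,1): Delta=0.8217 Bond=-61.8661
V0=32.7186

No-arbitrage ⇒ martingale measure with p* = (R−d)/(u−d) = 0.9216.
Terminal payoffs: V(2,0)=0.0000, V(2,1)=0.0000, V(2,2)=52.7364
(1,0): S=72.8000. Δ = (V_up−V_dn)/(S_up−S_dn) = (0.0000−0.0000)/(88.0880−50.9600) = 0.0000. V = [p*·0.0000 + (1−p*)·0.0000]/1.17 = 0.0000. B = V − Δ·S = 0.0000.
(1,1): S=125.8400. Δ = (V_up−V_dn)/(S_up−S_dn) = (52.7364−0.0000)/(152.2664−88.0880) = 0.8217. V = [p*·52.7364 + (1−p*)·0.0000]/1.17 = 41.5386. B = V − Δ·S = -61.8661.
(0,0): S=104.0000. Δ = (V_up−V_dn)/(S_up−S_dn) = (41.5386−0.0000)/(125.8400−72.8000) = 0.7832. V = [p*·41.5386 + (1−p*)·0.0000]/1.17 = 32.7186. B = V − Δ·S = -48.7298.
The time-0 hedge costs 32.7186, which is the no-arbitrage price.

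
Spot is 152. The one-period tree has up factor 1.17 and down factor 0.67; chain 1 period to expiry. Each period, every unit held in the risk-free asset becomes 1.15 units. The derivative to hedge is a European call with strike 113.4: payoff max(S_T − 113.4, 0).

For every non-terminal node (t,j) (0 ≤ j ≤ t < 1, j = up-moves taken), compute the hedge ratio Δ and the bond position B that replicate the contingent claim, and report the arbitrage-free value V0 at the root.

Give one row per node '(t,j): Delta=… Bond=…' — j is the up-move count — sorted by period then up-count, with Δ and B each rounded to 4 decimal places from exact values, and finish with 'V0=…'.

Since d<R<u, set p* = (R−d)/(u−d) = 0.9600; price each node as the discounted p*-expectation of its children.
At expiry t=1: V(1,0)=0.0000, V(1,1)=64.4400
Node (0,0) S=152.0000: V=(p*·64.4400+(1−p*)·0.0000)/1.15=53.7934; Δ=(64.4400−0.0000)/(177.8400−101.8400)=0.8479; B=V−Δ·S=-75.0866
Each (Δ,B) replicates both successor values, so the strategy is self-financing and V0 is arbitrage-free.

(0,0): Delta=0.8479 Bond=-75.0866
V0=53.7934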